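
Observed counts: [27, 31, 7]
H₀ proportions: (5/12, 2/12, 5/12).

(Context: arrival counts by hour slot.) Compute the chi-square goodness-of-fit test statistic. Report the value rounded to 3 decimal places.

n = 65; E_i = n·p_i = [27.08, 10.83, 27.08]
χ² = (27−27.08)²/27.08 + (31−10.83)²/10.83 + (7−27.08)²/27.08 = 52.4338
df = 2

test statistic = 52.434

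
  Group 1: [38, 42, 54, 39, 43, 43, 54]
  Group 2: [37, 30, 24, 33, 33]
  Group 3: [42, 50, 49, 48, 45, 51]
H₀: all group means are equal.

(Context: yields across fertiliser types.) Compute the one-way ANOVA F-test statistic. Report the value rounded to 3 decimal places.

Group means [44.71, 31.40, 47.50], grand mean 41.944
SSB = Σnᵢ(x̄ᵢ−x̄)² = 794.816; SSW = ΣΣ(x−x̄ᵢ)² = 414.129
MSB = 794.816/2 = 397.4079; MSW = 414.129/15 = 27.6086
F = MSB/MSW = 14.3944
df = (2, 15)

test statistic = 14.394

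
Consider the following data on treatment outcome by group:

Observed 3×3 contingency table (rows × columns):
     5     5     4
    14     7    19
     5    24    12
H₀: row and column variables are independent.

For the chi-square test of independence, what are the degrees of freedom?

df = (r−1)(c−1) = (3−1)·(3−1) = 4

degrees of freedom = 4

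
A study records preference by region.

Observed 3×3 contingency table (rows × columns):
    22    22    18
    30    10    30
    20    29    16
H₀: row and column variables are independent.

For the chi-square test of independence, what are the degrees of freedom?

degrees of freedom = 4

df = (r−1)(c−1) = (3−1)·(3−1) = 4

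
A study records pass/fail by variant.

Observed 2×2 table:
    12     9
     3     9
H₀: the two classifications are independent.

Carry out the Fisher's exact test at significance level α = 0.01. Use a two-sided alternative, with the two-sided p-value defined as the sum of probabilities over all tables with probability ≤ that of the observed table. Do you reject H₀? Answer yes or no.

reject H₀: no

Margins: r₁=21, r₂=12, c₁=15, c₂=18, n=33
p_obs = C(21,12)·C(12,3)/C(33,15); sum pmf over tables with pmf ≤ p_obs
p-value (two-sided) = 0.14507
At α=0.01: p ≥ α → fail to reject H₀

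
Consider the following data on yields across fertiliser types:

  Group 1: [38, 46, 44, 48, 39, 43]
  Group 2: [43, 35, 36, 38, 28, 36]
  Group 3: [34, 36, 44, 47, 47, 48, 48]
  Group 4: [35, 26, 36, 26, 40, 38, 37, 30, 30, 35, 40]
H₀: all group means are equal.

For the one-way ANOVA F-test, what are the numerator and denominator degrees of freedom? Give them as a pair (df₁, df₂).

degrees of freedom = [3, 26]

k = 4 groups, N = 30 total
df = (k−1, N−k) = (4−1, 30−4) = (3, 26)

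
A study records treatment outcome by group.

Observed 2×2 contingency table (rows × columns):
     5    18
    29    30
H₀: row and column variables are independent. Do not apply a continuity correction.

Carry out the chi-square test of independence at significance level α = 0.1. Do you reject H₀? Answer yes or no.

Row totals [23, 59], col totals [34, 48], n=82
χ² = (5−9.54)²/9.54 + (18−13.46)²/13.46 + (29−24.46)²/24.46 + (30−34.54)²/34.54 = 5.1239
df = 1
p-value (upper-tail) = 0.02360
At α=0.1: p < α → reject H₀

reject H₀: yes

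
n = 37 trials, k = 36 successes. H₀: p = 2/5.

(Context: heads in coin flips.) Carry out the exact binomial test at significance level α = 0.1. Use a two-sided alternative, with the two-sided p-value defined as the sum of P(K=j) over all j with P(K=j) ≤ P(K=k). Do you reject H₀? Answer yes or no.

reject H₀: yes

Exact binomial: n=37, k=36, p₀=2/5=0.4000
P(X=j) = C(n,j)·p₀^j·(1−p₀)^(n−j); p = Σ P(X=j) over j with P(X=j) ≤ P(X=36)
p-value (two-sided) = 0.00000
At α=0.1: p < α → reject H₀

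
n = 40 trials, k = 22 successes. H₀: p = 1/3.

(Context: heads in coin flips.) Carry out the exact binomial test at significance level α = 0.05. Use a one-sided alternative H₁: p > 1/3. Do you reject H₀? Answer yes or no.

Exact binomial: n=40, k=22, p₀=1/3=0.3333
P(X≥22) from Σ C(n,i)·p₀^i·(1−p₀)^(n−i)
p-value (one-sided, H₁ greater) = 0.00389
At α=0.05: p < α → reject H₀

reject H₀: yes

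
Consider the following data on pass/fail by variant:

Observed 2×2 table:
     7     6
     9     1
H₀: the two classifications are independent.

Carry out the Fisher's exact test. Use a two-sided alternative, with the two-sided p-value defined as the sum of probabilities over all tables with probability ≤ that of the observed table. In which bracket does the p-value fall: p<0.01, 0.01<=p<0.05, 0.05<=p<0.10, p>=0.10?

Margins: r₁=13, r₂=10, c₁=16, c₂=7, n=23
p_obs = C(13,7)·C(10,9)/C(23,16); sum pmf over tables with pmf ≤ p_obs
p-value (two-sided) = 0.08862
→ bracket: 0.05<=p<0.10

p-value bracket: 0.05<=p<0.10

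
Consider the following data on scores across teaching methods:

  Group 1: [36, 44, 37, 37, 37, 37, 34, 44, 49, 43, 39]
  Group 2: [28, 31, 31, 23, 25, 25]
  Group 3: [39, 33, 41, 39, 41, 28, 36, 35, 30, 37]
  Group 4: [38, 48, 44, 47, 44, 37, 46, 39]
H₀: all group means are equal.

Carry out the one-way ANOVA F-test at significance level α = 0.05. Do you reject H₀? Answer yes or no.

Group means [39.73, 27.17, 35.90, 42.88], grand mean 37.200
SSB = Σnᵢ(x̄ᵢ−x̄)² = 948.810; SSW = ΣΣ(x−x̄ᵢ)² = 574.790
MSB = 948.810/3 = 316.2699; MSW = 574.790/31 = 18.5416
F = MSB/MSW = 17.0573
df = (3, 31)
p-value (upper-tail) = 0.00000
At α=0.05: p < α → reject H₀

reject H₀: yes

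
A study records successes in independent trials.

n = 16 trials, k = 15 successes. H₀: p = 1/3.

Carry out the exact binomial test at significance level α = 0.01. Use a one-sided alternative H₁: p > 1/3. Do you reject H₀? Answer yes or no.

reject H₀: yes

Exact binomial: n=16, k=15, p₀=1/3=0.3333
P(X≥15) from Σ C(n,i)·p₀^i·(1−p₀)^(n−i)
p-value (one-sided, H₁ greater) = 0.00000
At α=0.01: p < α → reject H₀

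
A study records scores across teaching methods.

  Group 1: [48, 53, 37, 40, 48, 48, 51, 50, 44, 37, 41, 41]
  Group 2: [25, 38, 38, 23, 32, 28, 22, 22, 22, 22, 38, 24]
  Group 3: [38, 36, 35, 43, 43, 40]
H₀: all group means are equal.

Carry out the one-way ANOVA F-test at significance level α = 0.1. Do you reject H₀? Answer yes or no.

Group means [44.83, 27.83, 39.17], grand mean 36.900
SSB = Σnᵢ(x̄ᵢ−x̄)² = 1772.533; SSW = ΣΣ(x−x̄ᵢ)² = 906.167
MSB = 1772.533/2 = 886.2667; MSW = 906.167/27 = 33.5617
F = MSB/MSW = 26.4071
df = (2, 27)
p-value (upper-tail) = 0.00000
At α=0.1: p < α → reject H₀

reject H₀: yes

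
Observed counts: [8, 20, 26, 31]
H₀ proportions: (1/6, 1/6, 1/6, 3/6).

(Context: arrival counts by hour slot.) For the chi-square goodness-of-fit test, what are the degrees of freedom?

df = k − 1 = 4 − 1 = 3

degrees of freedom = 3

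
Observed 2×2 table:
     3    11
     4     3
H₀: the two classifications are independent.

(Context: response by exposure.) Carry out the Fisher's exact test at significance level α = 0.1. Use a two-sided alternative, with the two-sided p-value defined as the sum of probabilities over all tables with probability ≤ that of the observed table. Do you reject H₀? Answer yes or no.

Margins: r₁=14, r₂=7, c₁=7, c₂=14, n=21
p_obs = C(14,3)·C(7,4)/C(21,7); sum pmf over tables with pmf ≤ p_obs
p-value (two-sided) = 0.15636
At α=0.1: p ≥ α → fail to reject H₀

reject H₀: no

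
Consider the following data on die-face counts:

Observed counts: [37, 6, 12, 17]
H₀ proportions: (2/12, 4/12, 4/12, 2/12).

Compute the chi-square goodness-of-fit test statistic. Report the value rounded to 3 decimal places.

n = 72; E_i = n·p_i = [12.00, 24.00, 24.00, 12.00]
χ² = (37−12.00)²/12.00 + (6−24.00)²/24.00 + (12−24.00)²/24.00 + (17−12.00)²/12.00 = 73.6667
df = 3

test statistic = 73.667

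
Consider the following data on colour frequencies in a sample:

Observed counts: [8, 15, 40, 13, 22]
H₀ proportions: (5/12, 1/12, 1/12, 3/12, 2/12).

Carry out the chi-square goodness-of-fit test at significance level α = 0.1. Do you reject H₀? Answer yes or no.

reject H₀: yes

n = 98; E_i = n·p_i = [40.83, 8.17, 8.17, 24.50, 16.33]
χ² = (8−40.83)²/40.83 + (15−8.17)²/8.17 + (40−8.17)²/8.17 + (13−24.50)²/24.50 + (22−16.33)²/16.33 = 163.5673
df = 4
p-value (upper-tail) = 0.00000
At α=0.1: p < α → reject H₀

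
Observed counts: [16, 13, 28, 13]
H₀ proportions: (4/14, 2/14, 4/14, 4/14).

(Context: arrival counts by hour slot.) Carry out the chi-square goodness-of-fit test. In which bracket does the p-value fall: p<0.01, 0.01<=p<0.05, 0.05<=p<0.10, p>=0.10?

p-value bracket: 0.05<=p<0.10

n = 70; E_i = n·p_i = [20.00, 10.00, 20.00, 20.00]
χ² = (16−20.00)²/20.00 + (13−10.00)²/10.00 + (28−20.00)²/20.00 + (13−20.00)²/20.00 = 7.3500
df = 3
p-value (upper-tail) = 0.06154
→ bracket: 0.05<=p<0.10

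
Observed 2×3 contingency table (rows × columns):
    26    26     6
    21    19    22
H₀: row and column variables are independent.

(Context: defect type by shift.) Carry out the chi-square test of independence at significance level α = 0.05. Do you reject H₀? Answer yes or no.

reject H₀: yes

Row totals [58, 62], col totals [47, 45, 28], n=120
χ² = (26−22.72)²/22.72 + (26−21.75)²/21.75 + (6−13.53)²/13.53 + (21−24.28)²/24.28 + (19−23.25)²/23.25 + (22−14.47)²/14.47 = 10.6422
df = 2
p-value (upper-tail) = 0.00489
At α=0.05: p < α → reject H₀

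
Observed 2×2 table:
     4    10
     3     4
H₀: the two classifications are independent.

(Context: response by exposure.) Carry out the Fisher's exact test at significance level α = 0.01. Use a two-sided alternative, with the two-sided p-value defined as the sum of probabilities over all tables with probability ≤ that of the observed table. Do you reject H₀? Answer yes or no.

Margins: r₁=14, r₂=7, c₁=7, c₂=14, n=21
p_obs = C(14,4)·C(7,3)/C(21,7); sum pmf over tables with pmf ≤ p_obs
p-value (two-sided) = 0.63844
At α=0.01: p ≥ α → fail to reject H₀

reject H₀: no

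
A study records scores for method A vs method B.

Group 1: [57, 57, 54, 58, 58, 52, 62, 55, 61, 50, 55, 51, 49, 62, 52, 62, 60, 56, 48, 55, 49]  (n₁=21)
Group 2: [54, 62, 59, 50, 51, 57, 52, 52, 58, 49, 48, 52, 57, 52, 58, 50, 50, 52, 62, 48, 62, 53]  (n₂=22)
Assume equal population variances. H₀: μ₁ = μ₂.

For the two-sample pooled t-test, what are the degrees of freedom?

degrees of freedom = 41

df = n₁ + n₂ − 2 = 21 + 22 − 2 = 41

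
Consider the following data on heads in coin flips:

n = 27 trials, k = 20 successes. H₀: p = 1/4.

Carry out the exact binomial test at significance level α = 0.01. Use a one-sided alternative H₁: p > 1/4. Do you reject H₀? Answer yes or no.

reject H₀: yes

Exact binomial: n=27, k=20, p₀=1/4=0.2500
P(X≥20) from Σ C(n,i)·p₀^i·(1−p₀)^(n−i)
p-value (one-sided, H₁ greater) = 0.00000
At α=0.01: p < α → reject H₀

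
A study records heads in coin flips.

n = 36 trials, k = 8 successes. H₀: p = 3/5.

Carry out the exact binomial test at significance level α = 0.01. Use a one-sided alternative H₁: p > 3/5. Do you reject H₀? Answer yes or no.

reject H₀: no

Exact binomial: n=36, k=8, p₀=3/5=0.6000
P(X≥8) from Σ C(n,i)·p₀^i·(1−p₀)^(n−i)
p-value (one-sided, H₁ greater) = 1.00000
At α=0.01: p ≥ α → fail to reject H₀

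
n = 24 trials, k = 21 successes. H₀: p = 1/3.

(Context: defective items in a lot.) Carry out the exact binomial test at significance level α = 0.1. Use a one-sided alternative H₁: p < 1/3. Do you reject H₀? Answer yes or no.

reject H₀: no

Exact binomial: n=24, k=21, p₀=1/3=0.3333
P(X≤21) from Σ C(n,i)·p₀^i·(1−p₀)^(n−i)
p-value (one-sided, H₁ less) = 1.00000
At α=0.1: p ≥ α → fail to reject H₀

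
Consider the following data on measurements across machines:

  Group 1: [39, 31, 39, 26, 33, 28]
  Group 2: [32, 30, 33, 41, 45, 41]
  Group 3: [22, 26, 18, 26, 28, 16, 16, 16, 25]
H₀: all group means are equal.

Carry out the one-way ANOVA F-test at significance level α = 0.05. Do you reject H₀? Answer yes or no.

reject H₀: yes

Group means [32.67, 37.00, 21.44], grand mean 29.095
SSB = Σnᵢ(x̄ᵢ−x̄)² = 978.254; SSW = ΣΣ(x−x̄ᵢ)² = 533.556
MSB = 978.254/2 = 489.1270; MSW = 533.556/18 = 29.6420
F = MSB/MSW = 16.5012
df = (2, 18)
p-value (upper-tail) = 0.00008
At α=0.05: p < α → reject H₀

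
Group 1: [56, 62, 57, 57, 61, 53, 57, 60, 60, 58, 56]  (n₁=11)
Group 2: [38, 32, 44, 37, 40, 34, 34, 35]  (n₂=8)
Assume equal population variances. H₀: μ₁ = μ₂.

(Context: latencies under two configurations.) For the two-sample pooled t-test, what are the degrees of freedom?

degrees of freedom = 17

df = n₁ + n₂ − 2 = 11 + 8 − 2 = 17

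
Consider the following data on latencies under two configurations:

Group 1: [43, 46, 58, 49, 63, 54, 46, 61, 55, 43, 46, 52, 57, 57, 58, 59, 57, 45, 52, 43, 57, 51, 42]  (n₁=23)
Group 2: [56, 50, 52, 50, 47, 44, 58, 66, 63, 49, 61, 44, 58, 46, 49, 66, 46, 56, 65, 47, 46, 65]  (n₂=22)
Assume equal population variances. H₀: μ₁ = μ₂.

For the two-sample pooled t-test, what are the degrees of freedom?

df = n₁ + n₂ − 2 = 23 + 22 − 2 = 43

degrees of freedom = 43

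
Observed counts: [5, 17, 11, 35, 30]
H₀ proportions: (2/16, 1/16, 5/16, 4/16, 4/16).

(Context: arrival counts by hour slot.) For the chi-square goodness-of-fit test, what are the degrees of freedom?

df = k − 1 = 5 − 1 = 4

degrees of freedom = 4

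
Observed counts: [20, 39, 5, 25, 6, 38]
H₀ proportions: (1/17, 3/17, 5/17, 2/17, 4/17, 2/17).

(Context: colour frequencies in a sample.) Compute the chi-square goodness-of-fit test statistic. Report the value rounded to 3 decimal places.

n = 133; E_i = n·p_i = [7.82, 23.47, 39.12, 15.65, 31.29, 15.65]
χ² = (20−7.82)²/7.82 + (39−23.47)²/23.47 + (5−39.12)²/39.12 + (25−15.65)²/15.65 + (6−31.29)²/31.29 + (38−15.65)²/15.65 = 116.9511
df = 5

test statistic = 116.951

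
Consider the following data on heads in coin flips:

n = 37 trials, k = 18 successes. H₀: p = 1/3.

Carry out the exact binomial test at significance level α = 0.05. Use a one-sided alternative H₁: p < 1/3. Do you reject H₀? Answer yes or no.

reject H₀: no

Exact binomial: n=37, k=18, p₀=1/3=0.3333
P(X≤18) from Σ C(n,i)·p₀^i·(1−p₀)^(n−i)
p-value (one-sided, H₁ less) = 0.98222
At α=0.05: p ≥ α → fail to reject H₀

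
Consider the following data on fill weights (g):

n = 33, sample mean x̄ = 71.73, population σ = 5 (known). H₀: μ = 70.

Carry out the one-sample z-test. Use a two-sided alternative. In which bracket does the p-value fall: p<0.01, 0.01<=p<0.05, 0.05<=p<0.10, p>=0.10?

SE = σ/√n = 5/√33 = 0.8704
z = (x̄−μ₀)/SE = (71.73−70)/0.8704 = 1.9876
p-value (two-sided) = 0.04685
→ bracket: 0.01<=p<0.05

p-value bracket: 0.01<=p<0.05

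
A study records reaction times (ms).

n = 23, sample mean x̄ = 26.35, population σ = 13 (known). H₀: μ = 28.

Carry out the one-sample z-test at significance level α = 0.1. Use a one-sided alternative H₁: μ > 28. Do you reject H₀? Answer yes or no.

reject H₀: no

SE = σ/√n = 13/√23 = 2.7107
z = (x̄−μ₀)/SE = (26.35−28)/2.7107 = -0.6087
p-value (one-sided, H₁ greater) = 0.72864
At α=0.1: p ≥ α → fail to reject H₀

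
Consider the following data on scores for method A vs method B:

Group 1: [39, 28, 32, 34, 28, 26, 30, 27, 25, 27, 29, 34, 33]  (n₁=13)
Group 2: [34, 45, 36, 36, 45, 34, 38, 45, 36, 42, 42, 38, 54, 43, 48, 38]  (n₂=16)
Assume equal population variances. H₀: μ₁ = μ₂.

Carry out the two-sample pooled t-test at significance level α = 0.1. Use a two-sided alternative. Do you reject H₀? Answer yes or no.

reject H₀: yes

x̄₁=30.154, s₁=4.018, n₁=13
x̄₂=40.875, s₂=5.608, n₂=16
s_p² = [12·4.018² + 15·5.608²]/27 = 24.6460
SE = √(s_p²·(1/13+1/16)) = 1.8537
t = (30.154−40.875)/1.8537 = -5.7836
df = 27
p-value (two-sided) = 0.00000
At α=0.1: p < α → reject H₀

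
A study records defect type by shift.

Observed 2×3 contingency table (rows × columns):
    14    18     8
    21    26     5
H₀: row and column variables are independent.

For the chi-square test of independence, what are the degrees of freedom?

df = (r−1)(c−1) = (2−1)·(3−1) = 2

degrees of freedom = 2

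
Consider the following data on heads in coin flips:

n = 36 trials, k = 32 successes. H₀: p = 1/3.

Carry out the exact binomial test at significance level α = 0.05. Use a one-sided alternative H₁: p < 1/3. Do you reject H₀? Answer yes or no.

reject H₀: no

Exact binomial: n=36, k=32, p₀=1/3=0.3333
P(X≤32) from Σ C(n,i)·p₀^i·(1−p₀)^(n−i)
p-value (one-sided, H₁ less) = 1.00000
At α=0.05: p ≥ α → fail to reject H₀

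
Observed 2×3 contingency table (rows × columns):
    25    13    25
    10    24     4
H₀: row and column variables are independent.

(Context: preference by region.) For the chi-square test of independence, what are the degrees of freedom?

df = (r−1)(c−1) = (2−1)·(3−1) = 2

degrees of freedom = 2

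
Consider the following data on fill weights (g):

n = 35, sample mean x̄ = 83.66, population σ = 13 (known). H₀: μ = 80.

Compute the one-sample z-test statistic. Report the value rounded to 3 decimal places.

test statistic = 1.666

SE = σ/√n = 13/√35 = 2.1974
z = (x̄−μ₀)/SE = (83.66−80)/2.1974 = 1.6656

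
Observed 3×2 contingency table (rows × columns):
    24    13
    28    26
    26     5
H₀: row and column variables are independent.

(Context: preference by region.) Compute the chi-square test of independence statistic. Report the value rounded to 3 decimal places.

test statistic = 8.776

Row totals [37, 54, 31], col totals [78, 44], n=122
χ² = (24−23.66)²/23.66 + (13−13.34)²/13.34 + (28−34.52)²/34.52 + (26−19.48)²/19.48 + (26−19.82)²/19.82 + (5−11.18)²/11.18 = 8.7764
df = 2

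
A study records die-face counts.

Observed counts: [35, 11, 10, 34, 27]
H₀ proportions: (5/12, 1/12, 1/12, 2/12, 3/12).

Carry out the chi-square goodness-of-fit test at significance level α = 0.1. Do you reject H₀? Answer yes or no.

reject H₀: yes

n = 117; E_i = n·p_i = [48.75, 9.75, 9.75, 19.50, 29.25]
χ² = (35−48.75)²/48.75 + (11−9.75)²/9.75 + (10−9.75)²/9.75 + (34−19.50)²/19.50 + (27−29.25)²/29.25 = 15.0000
df = 4
p-value (upper-tail) = 0.00470
At α=0.1: p < α → reject H₀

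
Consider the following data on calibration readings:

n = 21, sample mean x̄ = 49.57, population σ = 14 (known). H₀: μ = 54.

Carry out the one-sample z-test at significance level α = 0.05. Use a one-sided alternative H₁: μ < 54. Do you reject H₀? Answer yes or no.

SE = σ/√n = 14/√21 = 3.0551
z = (x̄−μ₀)/SE = (49.57−54)/3.0551 = -1.4501
p-value (one-sided, H₁ less) = 0.07352
At α=0.05: p ≥ α → fail to reject H₀

reject H₀: no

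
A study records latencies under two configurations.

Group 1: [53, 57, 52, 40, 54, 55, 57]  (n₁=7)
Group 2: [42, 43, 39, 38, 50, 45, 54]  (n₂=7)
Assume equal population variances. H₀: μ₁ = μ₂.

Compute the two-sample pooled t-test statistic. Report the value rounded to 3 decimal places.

x̄₁=52.571, s₁=5.855, n₁=7
x̄₂=44.429, s₂=5.798, n₂=7
s_p² = [6·5.855² + 6·5.798²]/12 = 33.9524
SE = √(s_p²·(1/7+1/7)) = 3.1146
t = (52.571−44.429)/3.1146 = 2.6144
df = 12

test statistic = 2.614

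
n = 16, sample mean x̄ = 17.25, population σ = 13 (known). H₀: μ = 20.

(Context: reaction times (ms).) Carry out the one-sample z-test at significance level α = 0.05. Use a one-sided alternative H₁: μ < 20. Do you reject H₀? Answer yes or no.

SE = σ/√n = 13/√16 = 3.2500
z = (x̄−μ₀)/SE = (17.25−20)/3.2500 = -0.8462
p-value (one-sided, H₁ less) = 0.19873
At α=0.05: p ≥ α → fail to reject H₀

reject H₀: no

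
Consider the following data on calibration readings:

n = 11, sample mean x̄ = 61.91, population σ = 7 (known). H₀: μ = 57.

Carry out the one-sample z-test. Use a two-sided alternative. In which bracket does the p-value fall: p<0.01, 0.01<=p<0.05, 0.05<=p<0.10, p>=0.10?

SE = σ/√n = 7/√11 = 2.1106
z = (x̄−μ₀)/SE = (61.91−57)/2.1106 = 2.3264
p-value (two-sided) = 0.02000
→ bracket: 0.01<=p<0.05

p-value bracket: 0.01<=p<0.05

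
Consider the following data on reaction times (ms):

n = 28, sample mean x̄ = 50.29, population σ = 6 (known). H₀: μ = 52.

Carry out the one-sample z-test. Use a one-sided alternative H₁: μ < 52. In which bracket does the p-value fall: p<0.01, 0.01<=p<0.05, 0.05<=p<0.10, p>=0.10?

p-value bracket: 0.05<=p<0.10

SE = σ/√n = 6/√28 = 1.1339
z = (x̄−μ₀)/SE = (50.29−52)/1.1339 = -1.5081
p-value (one-sided, H₁ less) = 0.06577
→ bracket: 0.05<=p<0.10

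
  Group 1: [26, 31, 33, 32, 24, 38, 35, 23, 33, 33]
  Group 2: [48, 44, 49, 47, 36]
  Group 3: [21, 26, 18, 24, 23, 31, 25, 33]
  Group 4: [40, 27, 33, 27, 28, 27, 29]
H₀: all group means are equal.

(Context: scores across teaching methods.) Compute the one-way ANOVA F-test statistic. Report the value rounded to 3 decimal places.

test statistic = 16.669

Group means [30.80, 44.80, 25.12, 30.14], grand mean 31.467
SSB = Σnᵢ(x̄ᵢ−x̄)² = 1227.335; SSW = ΣΣ(x−x̄ᵢ)² = 638.132
MSB = 1227.335/3 = 409.1115; MSW = 638.132/26 = 24.5435
F = MSB/MSW = 16.6688
df = (3, 26)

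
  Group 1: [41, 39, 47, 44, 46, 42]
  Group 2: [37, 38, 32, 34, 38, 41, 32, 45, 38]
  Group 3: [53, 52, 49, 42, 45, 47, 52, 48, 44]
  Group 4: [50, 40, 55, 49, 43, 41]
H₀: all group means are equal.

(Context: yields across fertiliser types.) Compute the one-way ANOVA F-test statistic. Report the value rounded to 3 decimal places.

Group means [43.17, 37.22, 48.00, 46.33], grand mean 43.467
SSB = Σnᵢ(x̄ᵢ−x̄)² = 585.744; SSW = ΣΣ(x−x̄ᵢ)² = 483.722
MSB = 585.744/3 = 195.2481; MSW = 483.722/26 = 18.6047
F = MSB/MSW = 10.4946
df = (3, 26)

test statistic = 10.495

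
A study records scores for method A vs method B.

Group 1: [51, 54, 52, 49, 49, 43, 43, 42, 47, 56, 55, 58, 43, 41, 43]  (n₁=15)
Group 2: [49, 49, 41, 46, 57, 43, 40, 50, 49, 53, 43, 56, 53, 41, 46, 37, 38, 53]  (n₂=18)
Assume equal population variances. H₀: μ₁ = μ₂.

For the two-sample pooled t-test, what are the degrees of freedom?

degrees of freedom = 31

df = n₁ + n₂ − 2 = 15 + 18 − 2 = 31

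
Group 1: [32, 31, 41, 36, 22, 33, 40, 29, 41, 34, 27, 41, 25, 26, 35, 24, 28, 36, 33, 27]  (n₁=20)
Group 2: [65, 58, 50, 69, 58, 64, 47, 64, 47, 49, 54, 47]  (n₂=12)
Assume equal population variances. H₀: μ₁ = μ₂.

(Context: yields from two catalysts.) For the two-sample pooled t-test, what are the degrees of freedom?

df = n₁ + n₂ − 2 = 20 + 12 − 2 = 30

degrees of freedom = 30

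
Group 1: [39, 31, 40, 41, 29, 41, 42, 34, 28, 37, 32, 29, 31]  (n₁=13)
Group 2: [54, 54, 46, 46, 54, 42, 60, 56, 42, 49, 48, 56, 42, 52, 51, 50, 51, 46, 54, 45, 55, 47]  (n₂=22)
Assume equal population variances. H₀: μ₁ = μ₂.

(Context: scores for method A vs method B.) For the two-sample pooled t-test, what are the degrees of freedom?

degrees of freedom = 33

df = n₁ + n₂ − 2 = 13 + 22 − 2 = 33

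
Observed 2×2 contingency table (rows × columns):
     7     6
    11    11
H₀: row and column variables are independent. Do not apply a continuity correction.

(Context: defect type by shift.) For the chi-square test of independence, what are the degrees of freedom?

df = (r−1)(c−1) = (2−1)·(2−1) = 1

degrees of freedom = 1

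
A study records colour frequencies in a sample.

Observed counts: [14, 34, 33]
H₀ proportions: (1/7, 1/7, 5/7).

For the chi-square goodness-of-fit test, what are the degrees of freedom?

degrees of freedom = 2

df = k − 1 = 3 − 1 = 2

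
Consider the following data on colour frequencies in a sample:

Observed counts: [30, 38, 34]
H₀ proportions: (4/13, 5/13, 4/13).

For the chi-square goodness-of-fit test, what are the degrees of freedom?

degrees of freedom = 2

df = k − 1 = 3 − 1 = 2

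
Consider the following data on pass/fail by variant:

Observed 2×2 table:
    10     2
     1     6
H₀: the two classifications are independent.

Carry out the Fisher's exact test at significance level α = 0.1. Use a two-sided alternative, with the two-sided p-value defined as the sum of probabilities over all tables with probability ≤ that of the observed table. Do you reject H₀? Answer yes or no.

reject H₀: yes

Margins: r₁=12, r₂=7, c₁=11, c₂=8, n=19
p_obs = C(12,10)·C(7,1)/C(19,11); sum pmf over tables with pmf ≤ p_obs
p-value (two-sided) = 0.00627
At α=0.1: p < α → reject H₀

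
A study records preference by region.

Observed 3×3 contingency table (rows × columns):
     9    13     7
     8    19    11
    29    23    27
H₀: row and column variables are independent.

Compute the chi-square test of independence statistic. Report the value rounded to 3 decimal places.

test statistic = 6.214

Row totals [29, 38, 79], col totals [46, 55, 45], n=146
χ² = (9−9.14)²/9.14 + (13−10.92)²/10.92 + (7−8.94)²/8.94 + (8−11.97)²/11.97 + (19−14.32)²/14.32 + (11−11.71)²/11.71 + (29−24.89)²/24.89 + (23−29.76)²/29.76 + (27−24.35)²/24.35 = 6.2141
df = 4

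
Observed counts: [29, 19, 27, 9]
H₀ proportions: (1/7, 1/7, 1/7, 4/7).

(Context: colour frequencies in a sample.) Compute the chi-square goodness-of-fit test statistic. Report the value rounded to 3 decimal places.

n = 84; E_i = n·p_i = [12.00, 12.00, 12.00, 48.00]
χ² = (29−12.00)²/12.00 + (19−12.00)²/12.00 + (27−12.00)²/12.00 + (9−48.00)²/48.00 = 78.6042
df = 3

test statistic = 78.604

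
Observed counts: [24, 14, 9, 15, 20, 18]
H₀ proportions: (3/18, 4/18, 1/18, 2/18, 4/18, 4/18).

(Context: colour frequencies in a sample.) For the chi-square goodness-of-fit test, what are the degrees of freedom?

degrees of freedom = 5

df = k − 1 = 6 − 1 = 5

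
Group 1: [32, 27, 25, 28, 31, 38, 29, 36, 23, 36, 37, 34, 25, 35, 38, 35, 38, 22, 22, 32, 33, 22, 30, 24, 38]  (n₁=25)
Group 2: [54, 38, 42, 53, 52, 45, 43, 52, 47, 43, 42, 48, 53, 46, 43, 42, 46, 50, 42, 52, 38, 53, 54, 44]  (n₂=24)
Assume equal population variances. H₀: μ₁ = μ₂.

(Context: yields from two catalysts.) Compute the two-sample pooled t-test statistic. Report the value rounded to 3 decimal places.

x̄₁=30.800, s₁=5.723, n₁=25
x̄₂=46.750, s₂=5.169, n₂=24
s_p² = [24·5.723² + 23·5.169²]/47 = 29.7979
SE = √(s_p²·(1/25+1/24)) = 1.5600
t = (30.800−46.750)/1.5600 = -10.2246
df = 47

test statistic = -10.225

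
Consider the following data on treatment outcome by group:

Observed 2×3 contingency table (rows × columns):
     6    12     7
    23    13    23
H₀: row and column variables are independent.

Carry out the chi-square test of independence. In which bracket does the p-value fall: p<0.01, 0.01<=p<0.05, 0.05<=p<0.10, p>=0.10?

Row totals [25, 59], col totals [29, 25, 30], n=84
χ² = (6−8.63)²/8.63 + (12−7.44)²/7.44 + (7−8.93)²/8.93 + (23−20.37)²/20.37 + (13−17.56)²/17.56 + (23−21.07)²/21.07 = 5.7129
df = 2
p-value (upper-tail) = 0.05747
→ bracket: 0.05<=p<0.10

p-value bracket: 0.05<=p<0.10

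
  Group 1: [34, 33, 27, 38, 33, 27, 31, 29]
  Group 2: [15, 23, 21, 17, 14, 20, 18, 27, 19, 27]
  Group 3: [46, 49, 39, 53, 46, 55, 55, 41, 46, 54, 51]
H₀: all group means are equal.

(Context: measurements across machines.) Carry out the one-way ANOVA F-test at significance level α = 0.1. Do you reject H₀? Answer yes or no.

reject H₀: yes

Group means [31.50, 20.10, 48.64], grand mean 34.069
SSB = Σnᵢ(x̄ᵢ−x̄)² = 4338.417; SSW = ΣΣ(x−x̄ᵢ)² = 589.445
MSB = 4338.417/2 = 2169.2083; MSW = 589.445/26 = 22.6710
F = MSB/MSW = 95.6822
df = (2, 26)
p-value (upper-tail) = 0.00000
At α=0.1: p < α → reject H₀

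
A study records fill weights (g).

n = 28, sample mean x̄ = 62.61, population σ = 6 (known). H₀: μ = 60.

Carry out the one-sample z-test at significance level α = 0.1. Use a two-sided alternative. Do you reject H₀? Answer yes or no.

reject H₀: yes

SE = σ/√n = 6/√28 = 1.1339
z = (x̄−μ₀)/SE = (62.61−60)/1.1339 = 2.3018
p-value (two-sided) = 0.02135
At α=0.1: p < α → reject H₀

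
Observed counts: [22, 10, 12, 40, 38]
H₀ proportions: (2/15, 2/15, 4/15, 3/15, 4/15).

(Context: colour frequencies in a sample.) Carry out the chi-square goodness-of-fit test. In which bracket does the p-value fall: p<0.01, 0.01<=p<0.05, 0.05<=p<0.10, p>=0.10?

p-value bracket: p<0.01

n = 122; E_i = n·p_i = [16.27, 16.27, 32.53, 24.40, 32.53]
χ² = (22−16.27)²/16.27 + (10−16.27)²/16.27 + (12−32.53)²/32.53 + (40−24.40)²/24.40 + (38−32.53)²/32.53 = 28.2869
df = 4
p-value (upper-tail) = 0.00001
→ bracket: p<0.01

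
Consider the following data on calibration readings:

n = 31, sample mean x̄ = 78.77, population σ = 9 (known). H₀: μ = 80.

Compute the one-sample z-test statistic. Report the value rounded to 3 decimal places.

test statistic = -0.761

SE = σ/√n = 9/√31 = 1.6164
z = (x̄−μ₀)/SE = (78.77−80)/1.6164 = -0.7609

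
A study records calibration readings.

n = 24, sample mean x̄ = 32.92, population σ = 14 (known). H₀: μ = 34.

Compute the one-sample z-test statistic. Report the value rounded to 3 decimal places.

SE = σ/√n = 14/√24 = 2.8577
z = (x̄−μ₀)/SE = (32.92−34)/2.8577 = -0.3779

test statistic = -0.378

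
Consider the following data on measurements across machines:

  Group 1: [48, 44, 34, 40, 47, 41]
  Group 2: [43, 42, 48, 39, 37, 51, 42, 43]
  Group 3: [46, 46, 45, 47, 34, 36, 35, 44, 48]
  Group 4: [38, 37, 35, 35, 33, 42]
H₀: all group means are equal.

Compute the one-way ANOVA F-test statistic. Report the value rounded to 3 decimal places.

Group means [42.33, 43.12, 42.33, 36.67], grand mean 41.379
SSB = Σnᵢ(x̄ᵢ−x̄)² = 171.286; SSW = ΣΣ(x−x̄ᵢ)² = 579.542
MSB = 171.286/3 = 57.0953; MSW = 579.542/25 = 23.1817
F = MSB/MSW = 2.4630
df = (3, 25)

test statistic = 2.463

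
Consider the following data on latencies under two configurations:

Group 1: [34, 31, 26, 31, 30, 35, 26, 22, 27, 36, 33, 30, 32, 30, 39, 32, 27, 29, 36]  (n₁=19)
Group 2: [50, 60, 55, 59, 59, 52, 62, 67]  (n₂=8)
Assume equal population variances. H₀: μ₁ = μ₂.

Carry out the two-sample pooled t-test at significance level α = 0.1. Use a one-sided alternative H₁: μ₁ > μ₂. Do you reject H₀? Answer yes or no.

reject H₀: no

x̄₁=30.842, s₁=4.180, n₁=19
x̄₂=58.000, s₂=5.503, n₂=8
s_p² = [18·4.180² + 7·5.503²]/25 = 21.0611
SE = √(s_p²·(1/19+1/8)) = 1.9342
t = (30.842−58.000)/1.9342 = -14.0409
df = 25
p-value (one-sided, H₁ greater) = 1.00000
At α=0.1: p ≥ α → fail to reject H₀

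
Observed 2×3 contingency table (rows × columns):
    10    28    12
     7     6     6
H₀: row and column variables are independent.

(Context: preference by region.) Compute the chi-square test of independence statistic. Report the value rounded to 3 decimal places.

Row totals [50, 19], col totals [17, 34, 18], n=69
χ² = (10−12.32)²/12.32 + (28−24.64)²/24.64 + (12−13.04)²/13.04 + (7−4.68)²/4.68 + (6−9.36)²/9.36 + (6−4.96)²/4.96 = 3.5547
df = 2

test statistic = 3.555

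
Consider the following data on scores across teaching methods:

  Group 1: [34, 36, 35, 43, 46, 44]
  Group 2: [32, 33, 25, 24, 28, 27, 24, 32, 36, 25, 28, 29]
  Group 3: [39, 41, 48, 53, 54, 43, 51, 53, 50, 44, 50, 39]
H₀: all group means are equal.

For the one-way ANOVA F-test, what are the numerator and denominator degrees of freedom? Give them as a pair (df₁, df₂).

k = 3 groups, N = 30 total
df = (k−1, N−k) = (3−1, 30−3) = (2, 27)

degrees of freedom = [2, 27]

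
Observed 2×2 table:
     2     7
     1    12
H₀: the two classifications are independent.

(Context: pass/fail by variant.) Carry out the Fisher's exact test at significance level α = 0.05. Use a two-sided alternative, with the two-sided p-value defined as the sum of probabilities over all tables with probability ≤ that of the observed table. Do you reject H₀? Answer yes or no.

reject H₀: no

Margins: r₁=9, r₂=13, c₁=3, c₂=19, n=22
p_obs = C(9,2)·C(13,1)/C(22,3); sum pmf over tables with pmf ≤ p_obs
p-value (two-sided) = 0.54416
At α=0.05: p ≥ α → fail to reject H₀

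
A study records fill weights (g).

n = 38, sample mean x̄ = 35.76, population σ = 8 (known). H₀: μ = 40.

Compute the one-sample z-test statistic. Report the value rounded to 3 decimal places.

SE = σ/√n = 8/√38 = 1.2978
z = (x̄−μ₀)/SE = (35.76−40)/1.2978 = -3.2671

test statistic = -3.267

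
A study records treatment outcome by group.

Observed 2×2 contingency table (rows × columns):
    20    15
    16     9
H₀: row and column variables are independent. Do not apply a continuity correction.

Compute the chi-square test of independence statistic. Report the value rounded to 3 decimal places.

test statistic = 0.286

Row totals [35, 25], col totals [36, 24], n=60
χ² = (20−21.00)²/21.00 + (15−14.00)²/14.00 + (16−15.00)²/15.00 + (9−10.00)²/10.00 = 0.2857
df = 1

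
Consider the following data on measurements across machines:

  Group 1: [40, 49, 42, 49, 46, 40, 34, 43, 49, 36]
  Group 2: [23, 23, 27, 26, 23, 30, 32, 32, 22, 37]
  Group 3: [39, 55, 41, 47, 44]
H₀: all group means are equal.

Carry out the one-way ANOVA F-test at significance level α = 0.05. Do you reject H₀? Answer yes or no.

reject H₀: yes

Group means [42.80, 27.50, 45.20], grand mean 37.160
SSB = Σnᵢ(x̄ᵢ−x̄)² = 1574.460; SSW = ΣΣ(x−x̄ᵢ)² = 652.900
MSB = 1574.460/2 = 787.2300; MSW = 652.900/22 = 29.6773
F = MSB/MSW = 26.5264
df = (2, 22)
p-value (upper-tail) = 0.00000
At α=0.05: p < α → reject H₀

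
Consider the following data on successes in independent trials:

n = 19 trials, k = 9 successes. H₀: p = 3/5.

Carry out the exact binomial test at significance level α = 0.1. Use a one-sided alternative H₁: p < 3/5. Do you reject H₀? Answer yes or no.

reject H₀: no

Exact binomial: n=19, k=9, p₀=3/5=0.6000
P(X≤9) from Σ C(n,i)·p₀^i·(1−p₀)^(n−i)
p-value (one-sided, H₁ less) = 0.18609
At α=0.1: p ≥ α → fail to reject H₀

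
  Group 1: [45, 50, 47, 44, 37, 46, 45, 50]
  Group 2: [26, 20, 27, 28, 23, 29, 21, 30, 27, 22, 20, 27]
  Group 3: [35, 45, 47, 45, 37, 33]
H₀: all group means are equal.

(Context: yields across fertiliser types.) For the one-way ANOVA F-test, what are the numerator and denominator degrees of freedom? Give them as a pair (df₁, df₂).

degrees of freedom = [2, 23]

k = 3 groups, N = 26 total
df = (k−1, N−k) = (3−1, 26−3) = (2, 23)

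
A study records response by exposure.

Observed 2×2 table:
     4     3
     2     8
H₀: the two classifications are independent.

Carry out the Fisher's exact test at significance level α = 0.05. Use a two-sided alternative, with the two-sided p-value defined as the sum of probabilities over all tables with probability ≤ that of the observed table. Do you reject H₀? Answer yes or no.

reject H₀: no

Margins: r₁=7, r₂=10, c₁=6, c₂=11, n=17
p_obs = C(7,4)·C(10,2)/C(17,6); sum pmf over tables with pmf ≤ p_obs
p-value (two-sided) = 0.16176
At α=0.05: p ≥ α → fail to reject H₀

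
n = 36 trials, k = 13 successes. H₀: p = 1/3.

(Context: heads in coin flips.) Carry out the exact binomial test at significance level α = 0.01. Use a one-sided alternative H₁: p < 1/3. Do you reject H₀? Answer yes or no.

reject H₀: no

Exact binomial: n=36, k=13, p₀=1/3=0.3333
P(X≤13) from Σ C(n,i)·p₀^i·(1−p₀)^(n−i)
p-value (one-sided, H₁ less) = 0.70668
At α=0.01: p ≥ α → fail to reject H₀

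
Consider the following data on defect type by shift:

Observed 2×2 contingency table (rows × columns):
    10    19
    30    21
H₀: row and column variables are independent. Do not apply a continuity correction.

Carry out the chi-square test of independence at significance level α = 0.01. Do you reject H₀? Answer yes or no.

Row totals [29, 51], col totals [40, 40], n=80
χ² = (10−14.50)²/14.50 + (19−14.50)²/14.50 + (30−25.50)²/25.50 + (21−25.50)²/25.50 = 4.3813
df = 1
p-value (upper-tail) = 0.03633
At α=0.01: p ≥ α → fail to reject H₀

reject H₀: no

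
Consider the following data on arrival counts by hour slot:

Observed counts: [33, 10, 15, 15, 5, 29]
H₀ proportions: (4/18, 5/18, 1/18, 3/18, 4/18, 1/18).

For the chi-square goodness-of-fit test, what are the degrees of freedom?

df = k − 1 = 6 − 1 = 5

degrees of freedom = 5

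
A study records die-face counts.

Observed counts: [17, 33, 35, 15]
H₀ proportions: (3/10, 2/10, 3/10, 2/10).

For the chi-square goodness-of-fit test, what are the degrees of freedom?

degrees of freedom = 3

df = k − 1 = 4 − 1 = 3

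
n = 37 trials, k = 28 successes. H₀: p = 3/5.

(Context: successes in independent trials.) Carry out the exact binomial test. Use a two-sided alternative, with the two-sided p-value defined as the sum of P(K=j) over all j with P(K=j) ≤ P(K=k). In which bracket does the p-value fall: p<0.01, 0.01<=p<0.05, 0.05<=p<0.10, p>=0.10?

Exact binomial: n=37, k=28, p₀=3/5=0.6000
P(X=j) = C(n,j)·p₀^j·(1−p₀)^(n−j); p = Σ P(X=j) over j with P(X=j) ≤ P(X=28)
p-value (two-sided) = 0.06384
→ bracket: 0.05<=p<0.10

p-value bracket: 0.05<=p<0.10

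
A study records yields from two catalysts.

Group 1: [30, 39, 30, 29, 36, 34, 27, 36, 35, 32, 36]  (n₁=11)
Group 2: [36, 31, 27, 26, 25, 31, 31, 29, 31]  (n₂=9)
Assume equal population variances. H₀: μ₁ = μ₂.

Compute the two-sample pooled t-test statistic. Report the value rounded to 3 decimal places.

test statistic = 2.136

x̄₁=33.091, s₁=3.727, n₁=11
x̄₂=29.667, s₂=3.354, n₂=9
s_p² = [10·3.727² + 8·3.354²]/18 = 12.7172
SE = √(s_p²·(1/11+1/9)) = 1.6028
t = (33.091−29.667)/1.6028 = 2.1363
df = 18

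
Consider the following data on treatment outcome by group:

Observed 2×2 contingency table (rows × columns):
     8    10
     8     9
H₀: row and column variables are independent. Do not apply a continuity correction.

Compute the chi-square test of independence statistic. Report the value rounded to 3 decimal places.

test statistic = 0.024

Row totals [18, 17], col totals [16, 19], n=35
χ² = (8−8.23)²/8.23 + (10−9.77)²/9.77 + (8−7.77)²/7.77 + (9−9.23)²/9.23 = 0.0241
df = 1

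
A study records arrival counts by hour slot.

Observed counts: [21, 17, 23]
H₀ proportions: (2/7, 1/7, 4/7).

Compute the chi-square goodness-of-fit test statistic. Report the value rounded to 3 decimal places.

test statistic = 12.643

n = 61; E_i = n·p_i = [17.43, 8.71, 34.86]
χ² = (21−17.43)²/17.43 + (17−8.71)²/8.71 + (23−34.86)²/34.86 = 12.6434
df = 2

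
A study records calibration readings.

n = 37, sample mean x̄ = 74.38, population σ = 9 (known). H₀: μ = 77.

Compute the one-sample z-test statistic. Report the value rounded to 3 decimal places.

SE = σ/√n = 9/√37 = 1.4796
z = (x̄−μ₀)/SE = (74.38−77)/1.4796 = -1.7708

test statistic = -1.771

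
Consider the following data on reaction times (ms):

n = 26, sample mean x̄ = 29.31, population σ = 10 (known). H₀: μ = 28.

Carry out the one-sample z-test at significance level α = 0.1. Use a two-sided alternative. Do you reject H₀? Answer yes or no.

SE = σ/√n = 10/√26 = 1.9612
z = (x̄−μ₀)/SE = (29.31−28)/1.9612 = 0.6680
p-value (two-sided) = 0.50415
At α=0.1: p ≥ α → fail to reject H₀

reject H₀: no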